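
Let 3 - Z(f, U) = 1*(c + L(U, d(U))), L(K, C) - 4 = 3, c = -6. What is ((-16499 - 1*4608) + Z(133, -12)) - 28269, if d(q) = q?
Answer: -49374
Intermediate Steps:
L(K, C) = 7 (L(K, C) = 4 + 3 = 7)
Z(f, U) = 2 (Z(f, U) = 3 - (-6 + 7) = 3 - 1 = 2)
((-16499 - 1*4608) + Z(133, -12)) - 28269 = ((-16499 - 1*4608) + 2) - 28269 = ((-16499 - 4608) + 2) - 28269 = (-21107 + 2) - 28269 = -21105 - 28269 = -49374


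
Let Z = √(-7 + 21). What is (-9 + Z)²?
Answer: (9 - √14)² ≈ 27.650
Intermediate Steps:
Z = √14 ≈ 3.7417
(-9 + Z)² = (-9 + √14)²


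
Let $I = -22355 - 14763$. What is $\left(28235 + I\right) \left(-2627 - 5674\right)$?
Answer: $73737783$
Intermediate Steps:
$I = -37118$
$\left(28235 + I\right) \left(-2627 - 5674\right) = \left(28235 - 37118\right) \left(-2627 - 5674\right) = \left(-8883\right) \left(-8301\right) = 73737783$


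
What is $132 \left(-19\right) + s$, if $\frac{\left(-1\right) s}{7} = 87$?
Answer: $-3117$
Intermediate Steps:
$s = -609$ ($s = \left(-7\right) 87 = -609$)
$132 \left(-19\right) + s = 132 \left(-19\right) - 609 = -2508 - 609 = -3117$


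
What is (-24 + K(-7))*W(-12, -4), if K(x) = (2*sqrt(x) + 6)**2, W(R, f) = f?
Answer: 64 - 96*I*sqrt(7) ≈ 64.0 - 253.99*I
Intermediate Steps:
K(x) = (6 + 2*sqrt(x))**2
(-24 + K(-7))*W(-12, -4) = (-24 + 4*(3 + sqrt(-7))**2)*(-4) = (-24 + 4*(3 + I*sqrt(7))**2)*(-4) = 96 - 16*(3 + I*sqrt(7))**2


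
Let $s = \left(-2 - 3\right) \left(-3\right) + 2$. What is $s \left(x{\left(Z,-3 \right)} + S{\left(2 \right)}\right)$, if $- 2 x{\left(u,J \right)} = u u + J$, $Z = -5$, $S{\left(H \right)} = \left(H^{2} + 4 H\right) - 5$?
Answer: $-68$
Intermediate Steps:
$S{\left(H \right)} = -5 + H^{2} + 4 H$
$x{\left(u,J \right)} = - \frac{J}{2} - \frac{u^{2}}{2}$ ($x{\left(u,J \right)} = - \frac{u u + J}{2} = - \frac{u^{2} + J}{2} = - \frac{J + u^{2}}{2} = - \frac{J}{2} - \frac{u^{2}}{2}$)
$s = 17$ ($s = \left(-2 - 3\right) \left(-3\right) + 2 = \left(-5\right) \left(-3\right) + 2 = 15 + 2 = 17$)
$s \left(x{\left(Z,-3 \right)} + S{\left(2 \right)}\right) = 17 \left(\left(\left(- \frac{1}{2}\right) \left(-3\right) - \frac{\left(-5\right)^{2}}{2}\right) + \left(-5 + 2^{2} + 4 \cdot 2\right)\right) = 17 \left(\left(\frac{3}{2} - \frac{25}{2}\right) + \left(-5 + 4 + 8\right)\right) = 17 \left(\left(\frac{3}{2} - \frac{25}{2}\right) + 7\right) = 17 \left(-11 + 7\right) = 17 \left(-4\right) = -68$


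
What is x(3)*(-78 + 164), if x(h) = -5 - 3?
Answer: -688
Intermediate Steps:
x(h) = -8
x(3)*(-78 + 164) = -8*(-78 + 164) = -8*86 = -688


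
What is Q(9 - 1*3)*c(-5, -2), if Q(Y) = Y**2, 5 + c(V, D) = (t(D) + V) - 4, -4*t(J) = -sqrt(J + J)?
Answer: -504 + 18*I ≈ -504.0 + 18.0*I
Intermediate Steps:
t(J) = sqrt(2)*sqrt(J)/4 (t(J) = -(-1)*sqrt(J + J)/4 = -(-1)*sqrt(2*J)/4 = -(-1)*sqrt(2)*sqrt(J)/4 = sqrt(2)*sqrt(J)/4)
c(V, D) = -9 + V + sqrt(2)*sqrt(D)/4 (c(V, D) = -5 + ((sqrt(2)*sqrt(D)/4 + V) - 4) = -5 + ((V + sqrt(2)*sqrt(D)/4) - 4) = -5 + (-4 + V + sqrt(2)*sqrt(D)/4) = -9 + V + sqrt(2)*sqrt(D)/4)
Q(9 - 1*3)*c(-5, -2) = (9 - 1*3)**2*(-9 - 5 + sqrt(2)*sqrt(-2)/4) = (9 - 3)**2*(-9 - 5 + sqrt(2)*(I*sqrt(2))/4) = 6**2*(-9 - 5 + I/2) = 36*(-14 + I/2) = -504 + 18*I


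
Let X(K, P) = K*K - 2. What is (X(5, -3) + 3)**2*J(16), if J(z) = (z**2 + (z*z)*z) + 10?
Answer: 2948712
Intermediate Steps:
X(K, P) = -2 + K**2 (X(K, P) = K**2 - 2 = -2 + K**2)
J(z) = 10 + z**2 + z**3 (J(z) = (z**2 + z**2*z) + 10 = (z**2 + z**3) + 10 = 10 + z**2 + z**3)
(X(5, -3) + 3)**2*J(16) = ((-2 + 5**2) + 3)**2*(10 + 16**2 + 16**3) = ((-2 + 25) + 3)**2*(10 + 256 + 4096) = (23 + 3)**2*4362 = 26**2*4362 = 676*4362 = 2948712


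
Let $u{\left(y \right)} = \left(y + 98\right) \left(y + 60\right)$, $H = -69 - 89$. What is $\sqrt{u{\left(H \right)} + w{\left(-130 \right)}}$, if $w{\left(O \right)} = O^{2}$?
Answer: $2 \sqrt{5695} \approx 150.93$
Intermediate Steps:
$H = -158$
$u{\left(y \right)} = \left(60 + y\right) \left(98 + y\right)$ ($u{\left(y \right)} = \left(98 + y\right) \left(60 + y\right) = \left(60 + y\right) \left(98 + y\right)$)
$\sqrt{u{\left(H \right)} + w{\left(-130 \right)}} = \sqrt{\left(5880 + \left(-158\right)^{2} + 158 \left(-158\right)\right) + \left(-130\right)^{2}} = \sqrt{\left(5880 + 24964 - 24964\right) + 16900} = \sqrt{5880 + 16900} = \sqrt{22780} = 2 \sqrt{5695}$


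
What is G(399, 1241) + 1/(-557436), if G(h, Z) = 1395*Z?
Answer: 965030416019/557436 ≈ 1.7312e+6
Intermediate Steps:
G(399, 1241) + 1/(-557436) = 1395*1241 + 1/(-557436) = 1731195 - 1/557436 = 965030416019/557436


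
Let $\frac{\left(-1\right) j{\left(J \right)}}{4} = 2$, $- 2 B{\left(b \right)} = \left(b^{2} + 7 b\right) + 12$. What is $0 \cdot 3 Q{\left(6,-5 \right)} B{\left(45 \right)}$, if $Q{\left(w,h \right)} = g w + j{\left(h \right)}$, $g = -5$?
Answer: $0$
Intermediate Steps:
$B{\left(b \right)} = -6 - \frac{7 b}{2} - \frac{b^{2}}{2}$ ($B{\left(b \right)} = - \frac{\left(b^{2} + 7 b\right) + 12}{2} = - \frac{12 + b^{2} + 7 b}{2} = -6 - \frac{7 b}{2} - \frac{b^{2}}{2}$)
$j{\left(J \right)} = -8$ ($j{\left(J \right)} = \left(-4\right) 2 = -8$)
$Q{\left(w,h \right)} = -8 - 5 w$ ($Q{\left(w,h \right)} = - 5 w - 8 = -8 - 5 w$)
$0 \cdot 3 Q{\left(6,-5 \right)} B{\left(45 \right)} = 0 \cdot 3 \left(-8 - 30\right) \left(-6 - \frac{315}{2} - \frac{45^{2}}{2}\right) = 0 \left(-8 - 30\right) \left(-6 - \frac{315}{2} - \frac{2025}{2}\right) = 0 \left(-38\right) \left(-6 - \frac{315}{2} - \frac{2025}{2}\right) = 0 \left(-1176\right) = 0$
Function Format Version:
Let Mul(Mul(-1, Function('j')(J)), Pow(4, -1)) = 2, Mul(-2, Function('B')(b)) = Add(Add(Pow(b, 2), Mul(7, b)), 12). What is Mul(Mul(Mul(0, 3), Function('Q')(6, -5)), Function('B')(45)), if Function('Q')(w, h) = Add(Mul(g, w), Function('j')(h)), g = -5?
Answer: 0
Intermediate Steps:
Function('B')(b) = Add(-6, Mul(Rational(-7, 2), b), Mul(Rational(-1, 2), Pow(b, 2))) (Function('B')(b) = Mul(Rational(-1, 2), Add(Add(Pow(b, 2), Mul(7, b)), 12)) = Mul(Rational(-1, 2), Add(12, Pow(b, 2), Mul(7, b))) = Add(-6, Mul(Rational(-7, 2), b), Mul(Rational(-1, 2), Pow(b, 2))))
Function('j')(J) = -8 (Function('j')(J) = Mul(-4, 2) = -8)
Function('Q')(w, h) = Add(-8, Mul(-5, w)) (Function('Q')(w, h) = Add(Mul(-5, w), -8) = Add(-8, Mul(-5, w)))
Mul(Mul(Mul(0, 3), Function('Q')(6, -5)), Function('B')(45)) = Mul(Mul(Mul(0, 3), Add(-8, Mul(-5, 6))), Add(-6, Mul(Rational(-7, 2), 45), Mul(Rational(-1, 2), Pow(45, 2)))) = Mul(Mul(0, Add(-8, -30)), Add(-6, Rational(-315, 2), Mul(Rational(-1, 2), 2025))) = Mul(Mul(0, -38), Add(-6, Rational(-315, 2), Rational(-2025, 2))) = Mul(0, -1176) = 0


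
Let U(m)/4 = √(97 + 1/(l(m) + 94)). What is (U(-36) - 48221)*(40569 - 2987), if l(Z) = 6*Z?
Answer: -1812241622 + 75164*√1443626/61 ≈ -1.8108e+9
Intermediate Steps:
U(m) = 4*√(97 + 1/(94 + 6*m)) (U(m) = 4*√(97 + 1/(6*m + 94)) = 4*√(97 + 1/(94 + 6*m)))
(U(-36) - 48221)*(40569 - 2987) = (2*√2*√((9119 + 582*(-36))/(47 + 3*(-36))) - 48221)*(40569 - 2987) = (2*√2*√((9119 - 20952)/(47 - 108)) - 48221)*37582 = (2*√2*√(-11833/(-61)) - 48221)*37582 = (2*√2*√(-1/61*(-11833)) - 48221)*37582 = (2*√2*√(11833/61) - 48221)*37582 = (2*√2*(√721813/61) - 48221)*37582 = (2*√1443626/61 - 48221)*37582 = (-48221 + 2*√1443626/61)*37582 = -1812241622 + 75164*√1443626/61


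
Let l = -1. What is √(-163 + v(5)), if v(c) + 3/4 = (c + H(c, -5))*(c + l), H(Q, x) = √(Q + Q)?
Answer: √(-575 + 16*√10)/2 ≈ 11.45*I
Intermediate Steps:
H(Q, x) = √2*√Q (H(Q, x) = √(2*Q) = √2*√Q)
v(c) = -¾ + (-1 + c)*(c + √2*√c) (v(c) = -¾ + (c + √2*√c)*(c - 1) = -¾ + (c + √2*√c)*(-1 + c) = -¾ + (-1 + c)*(c + √2*√c))
√(-163 + v(5)) = √(-163 + (-¾ + 5² - 1*5 + √2*5^(3/2) - √2*√5)) = √(-163 + (-¾ + 25 - 5 + √2*(5*√5) - √10)) = √(-163 + (-¾ + 25 - 5 + 5*√10 - √10)) = √(-163 + (77/4 + 4*√10)) = √(-575/4 + 4*√10)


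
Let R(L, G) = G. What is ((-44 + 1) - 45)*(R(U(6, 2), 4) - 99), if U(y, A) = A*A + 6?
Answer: 8360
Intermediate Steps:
U(y, A) = 6 + A² (U(y, A) = A² + 6 = 6 + A²)
((-44 + 1) - 45)*(R(U(6, 2), 4) - 99) = ((-44 + 1) - 45)*(4 - 99) = (-43 - 45)*(-95) = -88*(-95) = 8360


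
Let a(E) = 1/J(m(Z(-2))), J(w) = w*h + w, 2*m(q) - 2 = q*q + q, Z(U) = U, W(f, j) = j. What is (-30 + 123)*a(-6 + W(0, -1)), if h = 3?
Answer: 93/8 ≈ 11.625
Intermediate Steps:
m(q) = 1 + q/2 + q²/2 (m(q) = 1 + (q*q + q)/2 = 1 + (q² + q)/2 = 1 + (q + q²)/2 = 1 + (q/2 + q²/2) = 1 + q/2 + q²/2)
J(w) = 4*w (J(w) = w*3 + w = 3*w + w = 4*w)
a(E) = ⅛ (a(E) = 1/(4*(1 + (½)*(-2) + (½)*(-2)²)) = 1/(4*(1 - 1 + (½)*4)) = 1/(4*(1 - 1 + 2)) = 1/(4*2) = 1/8 = ⅛)
(-30 + 123)*a(-6 + W(0, -1)) = (-30 + 123)*(⅛) = 93*(⅛) = 93/8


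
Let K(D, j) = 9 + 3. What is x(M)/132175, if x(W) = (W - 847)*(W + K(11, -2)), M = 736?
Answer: -4884/7775 ≈ -0.62817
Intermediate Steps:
K(D, j) = 12
x(W) = (-847 + W)*(12 + W) (x(W) = (W - 847)*(W + 12) = (-847 + W)*(12 + W))
x(M)/132175 = (-10164 + 736² - 835*736)/132175 = (-10164 + 541696 - 614560)*(1/132175) = -83028*1/132175 = -4884/7775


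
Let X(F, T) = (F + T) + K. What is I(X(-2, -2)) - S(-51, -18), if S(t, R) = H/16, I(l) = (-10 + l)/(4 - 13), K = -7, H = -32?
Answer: 13/3 ≈ 4.3333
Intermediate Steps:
X(F, T) = -7 + F + T (X(F, T) = (F + T) - 7 = -7 + F + T)
I(l) = 10/9 - l/9 (I(l) = (-10 + l)/(-9) = (-10 + l)*(-⅑) = 10/9 - l/9)
S(t, R) = -2 (S(t, R) = -32/16 = -32*1/16 = -2)
I(X(-2, -2)) - S(-51, -18) = (10/9 - (-7 - 2 - 2)/9) - 1*(-2) = (10/9 - ⅑*(-11)) + 2 = (10/9 + 11/9) + 2 = 7/3 + 2 = 13/3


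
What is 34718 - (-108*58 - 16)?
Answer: 40998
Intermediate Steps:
34718 - (-108*58 - 16) = 34718 - (-6264 - 16) = 34718 - 1*(-6280) = 34718 + 6280 = 40998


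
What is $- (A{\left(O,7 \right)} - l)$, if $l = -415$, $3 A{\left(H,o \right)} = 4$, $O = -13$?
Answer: $- \frac{1249}{3} \approx -416.33$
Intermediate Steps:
$A{\left(H,o \right)} = \frac{4}{3}$ ($A{\left(H,o \right)} = \frac{1}{3} \cdot 4 = \frac{4}{3}$)
$- (A{\left(O,7 \right)} - l) = - (\frac{4}{3} - -415) = - (\frac{4}{3} + 415) = \left(-1\right) \frac{1249}{3} = - \frac{1249}{3}$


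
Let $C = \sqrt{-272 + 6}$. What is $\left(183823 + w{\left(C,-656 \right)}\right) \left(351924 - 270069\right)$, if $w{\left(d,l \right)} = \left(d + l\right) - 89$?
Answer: $14985849690 + 81855 i \sqrt{266} \approx 1.4986 \cdot 10^{10} + 1.335 \cdot 10^{6} i$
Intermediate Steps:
$C = i \sqrt{266}$ ($C = \sqrt{-266} = i \sqrt{266} \approx 16.31 i$)
$w{\left(d,l \right)} = -89 + d + l$
$\left(183823 + w{\left(C,-656 \right)}\right) \left(351924 - 270069\right) = \left(183823 - \left(745 - i \sqrt{266}\right)\right) \left(351924 - 270069\right) = \left(183078 + i \sqrt{266}\right) \left(351924 - 270069\right) = \left(183078 + i \sqrt{266}\right) 81855 = 14985849690 + 81855 i \sqrt{266}$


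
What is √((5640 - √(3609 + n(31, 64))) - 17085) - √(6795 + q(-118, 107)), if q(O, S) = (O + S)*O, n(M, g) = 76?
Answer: -√8093 + I*√(11445 + √3685) ≈ -89.961 + 107.26*I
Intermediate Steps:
q(O, S) = O*(O + S)
√((5640 - √(3609 + n(31, 64))) - 17085) - √(6795 + q(-118, 107)) = √((5640 - √(3609 + 76)) - 17085) - √(6795 - 118*(-118 + 107)) = √((5640 - √3685) - 17085) - √(6795 - 118*(-11)) = √(-11445 - √3685) - √(6795 + 1298) = √(-11445 - √3685) - √8093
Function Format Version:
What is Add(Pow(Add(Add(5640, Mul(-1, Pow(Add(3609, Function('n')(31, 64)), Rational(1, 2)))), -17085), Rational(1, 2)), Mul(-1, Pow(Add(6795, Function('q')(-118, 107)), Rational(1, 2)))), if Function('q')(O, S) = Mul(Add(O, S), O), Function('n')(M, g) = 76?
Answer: Add(Mul(-1, Pow(8093, Rational(1, 2))), Mul(I, Pow(Add(11445, Pow(3685, Rational(1, 2))), Rational(1, 2)))) ≈ Add(-89.961, Mul(107.26, I))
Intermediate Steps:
Function('q')(O, S) = Mul(O, Add(O, S))
Add(Pow(Add(Add(5640, Mul(-1, Pow(Add(3609, Function('n')(31, 64)), Rational(1, 2)))), -17085), Rational(1, 2)), Mul(-1, Pow(Add(6795, Function('q')(-118, 107)), Rational(1, 2)))) = Add(Pow(Add(Add(5640, Mul(-1, Pow(Add(3609, 76), Rational(1, 2)))), -17085), Rational(1, 2)), Mul(-1, Pow(Add(6795, Mul(-118, Add(-118, 107))), Rational(1, 2)))) = Add(Pow(Add(Add(5640, Mul(-1, Pow(3685, Rational(1, 2)))), -17085), Rational(1, 2)), Mul(-1, Pow(Add(6795, Mul(-118, -11)), Rational(1, 2)))) = Add(Pow(Add(-11445, Mul(-1, Pow(3685, Rational(1, 2)))), Rational(1, 2)), Mul(-1, Pow(Add(6795, 1298), Rational(1, 2)))) = Add(Pow(Add(-11445, Mul(-1, Pow(3685, Rational(1, 2)))), Rational(1, 2)), Mul(-1, Pow(8093, Rational(1, 2))))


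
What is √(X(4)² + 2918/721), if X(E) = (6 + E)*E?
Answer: 99*√85078/721 ≈ 40.051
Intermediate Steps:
X(E) = E*(6 + E)
√(X(4)² + 2918/721) = √((4*(6 + 4))² + 2918/721) = √((4*10)² + 2918*(1/721)) = √(40² + 2918/721) = √(1600 + 2918/721) = √(1156518/721) = 99*√85078/721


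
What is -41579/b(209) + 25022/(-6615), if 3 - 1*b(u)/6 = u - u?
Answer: -30610609/13230 ≈ -2313.7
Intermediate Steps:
b(u) = 18 (b(u) = 18 - 6*(u - u) = 18 - 6*0 = 18 + 0 = 18)
-41579/b(209) + 25022/(-6615) = -41579/18 + 25022/(-6615) = -41579*1/18 + 25022*(-1/6615) = -41579/18 - 25022/6615 = -30610609/13230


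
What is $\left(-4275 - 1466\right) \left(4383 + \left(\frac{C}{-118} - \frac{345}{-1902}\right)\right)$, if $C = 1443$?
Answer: $- \frac{469326325166}{18703} \approx -2.5094 \cdot 10^{7}$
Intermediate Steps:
$\left(-4275 - 1466\right) \left(4383 + \left(\frac{C}{-118} - \frac{345}{-1902}\right)\right) = \left(-4275 - 1466\right) \left(4383 + \left(\frac{1443}{-118} - \frac{345}{-1902}\right)\right) = - 5741 \left(4383 + \left(1443 \left(- \frac{1}{118}\right) - - \frac{115}{634}\right)\right) = - 5741 \left(4383 + \left(- \frac{1443}{118} + \frac{115}{634}\right)\right) = - 5741 \left(4383 - \frac{225323}{18703}\right) = \left(-5741\right) \frac{81749926}{18703} = - \frac{469326325166}{18703}$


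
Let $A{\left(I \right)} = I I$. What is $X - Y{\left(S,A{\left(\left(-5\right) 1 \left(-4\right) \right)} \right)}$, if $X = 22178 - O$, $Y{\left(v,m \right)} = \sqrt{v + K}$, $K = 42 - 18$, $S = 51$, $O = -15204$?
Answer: $37382 - 5 \sqrt{3} \approx 37373.0$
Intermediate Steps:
$A{\left(I \right)} = I^{2}$
$K = 24$ ($K = 42 - 18 = 24$)
$Y{\left(v,m \right)} = \sqrt{24 + v}$ ($Y{\left(v,m \right)} = \sqrt{v + 24} = \sqrt{24 + v}$)
$X = 37382$ ($X = 22178 - -15204 = 22178 + 15204 = 37382$)
$X - Y{\left(S,A{\left(\left(-5\right) 1 \left(-4\right) \right)} \right)} = 37382 - \sqrt{24 + 51} = 37382 - \sqrt{75} = 37382 - 5 \sqrt{3}$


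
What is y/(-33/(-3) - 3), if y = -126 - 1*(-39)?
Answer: -87/8 ≈ -10.875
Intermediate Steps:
y = -87 (y = -126 + 39 = -87)
y/(-33/(-3) - 3) = -87/(-33/(-3) - 3) = -87/(-33*(-1)/3 - 3) = -87/(-3*(-11/3) - 3) = -87/(11 - 3) = -87/8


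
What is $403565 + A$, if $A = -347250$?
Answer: $56315$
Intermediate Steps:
$403565 + A = 403565 - 347250 = 56315$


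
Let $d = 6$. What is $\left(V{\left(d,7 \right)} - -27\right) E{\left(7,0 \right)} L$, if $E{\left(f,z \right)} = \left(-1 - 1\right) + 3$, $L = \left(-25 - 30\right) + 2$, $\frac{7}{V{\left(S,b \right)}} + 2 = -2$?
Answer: $- \frac{5353}{4} \approx -1338.3$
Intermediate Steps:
$V{\left(S,b \right)} = - \frac{7}{4}$ ($V{\left(S,b \right)} = \frac{7}{-2 - 2} = \frac{7}{-4} = 7 \left(- \frac{1}{4}\right) = - \frac{7}{4}$)
$L = -53$ ($L = -55 + 2 = -53$)
$E{\left(f,z \right)} = 1$ ($E{\left(f,z \right)} = -2 + 3 = 1$)
$\left(V{\left(d,7 \right)} - -27\right) E{\left(7,0 \right)} L = \left(- \frac{7}{4} - -27\right) 1 \left(-53\right) = \left(- \frac{7}{4} + 27\right) 1 \left(-53\right) = \frac{101}{4} \cdot 1 \left(-53\right) = \frac{101}{4} \left(-53\right) = - \frac{5353}{4}$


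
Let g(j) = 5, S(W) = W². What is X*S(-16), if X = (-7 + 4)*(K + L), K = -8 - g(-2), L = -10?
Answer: 17664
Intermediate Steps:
K = -13 (K = -8 - 1*5 = -8 - 5 = -13)
X = 69 (X = (-7 + 4)*(-13 - 10) = -3*(-23) = 69)
X*S(-16) = 69*(-16)² = 69*256 = 17664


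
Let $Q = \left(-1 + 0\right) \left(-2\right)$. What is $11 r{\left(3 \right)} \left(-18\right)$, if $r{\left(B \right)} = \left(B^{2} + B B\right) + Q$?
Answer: $-3960$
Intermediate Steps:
$Q = 2$ ($Q = \left(-1\right) \left(-2\right) = 2$)
$r{\left(B \right)} = 2 + 2 B^{2}$ ($r{\left(B \right)} = \left(B^{2} + B B\right) + 2 = \left(B^{2} + B^{2}\right) + 2 = 2 B^{2} + 2 = 2 + 2 B^{2}$)
$11 r{\left(3 \right)} \left(-18\right) = 11 \left(2 + 2 \cdot 3^{2}\right) \left(-18\right) = 11 \left(2 + 2 \cdot 9\right) \left(-18\right) = 11 \left(2 + 18\right) \left(-18\right) = 11 \cdot 20 \left(-18\right) = 220 \left(-18\right) = -3960$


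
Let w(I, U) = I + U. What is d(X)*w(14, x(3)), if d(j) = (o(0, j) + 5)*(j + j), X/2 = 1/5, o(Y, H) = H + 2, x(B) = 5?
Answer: 2812/25 ≈ 112.48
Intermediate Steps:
o(Y, H) = 2 + H
X = ⅖ (X = 2*(1/5) = 2*(1*(⅕)) = 2*(⅕) = ⅖ ≈ 0.40000)
d(j) = 2*j*(7 + j) (d(j) = ((2 + j) + 5)*(j + j) = (7 + j)*(2*j) = 2*j*(7 + j))
d(X)*w(14, x(3)) = (2*(⅖)*(7 + ⅖))*(14 + 5) = (2*(⅖)*(37/5))*19 = (148/25)*19 = 2812/25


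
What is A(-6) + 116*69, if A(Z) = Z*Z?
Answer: 8040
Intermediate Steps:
A(Z) = Z**2
A(-6) + 116*69 = (-6)**2 + 116*69 = 36 + 8004 = 8040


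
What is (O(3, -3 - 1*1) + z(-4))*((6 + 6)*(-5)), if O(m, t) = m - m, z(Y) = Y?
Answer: 240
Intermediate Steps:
O(m, t) = 0
(O(3, -3 - 1*1) + z(-4))*((6 + 6)*(-5)) = (0 - 4)*((6 + 6)*(-5)) = -48*(-5) = -4*(-60) = 240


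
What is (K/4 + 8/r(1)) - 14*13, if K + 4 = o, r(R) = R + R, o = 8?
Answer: -177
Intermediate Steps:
r(R) = 2*R
K = 4 (K = -4 + 8 = 4)
(K/4 + 8/r(1)) - 14*13 = (4/4 + 8/((2*1))) - 14*13 = (4*(1/4) + 8/2) - 182 = (1 + 8*(1/2)) - 182 = (1 + 4) - 182 = 5 - 182 = -177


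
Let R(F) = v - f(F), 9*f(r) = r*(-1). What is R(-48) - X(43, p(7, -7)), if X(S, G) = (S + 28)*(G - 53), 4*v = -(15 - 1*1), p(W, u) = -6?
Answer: 25081/6 ≈ 4180.2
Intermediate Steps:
f(r) = -r/9 (f(r) = (r*(-1))/9 = (-r)/9 = -r/9)
v = -7/2 (v = (-(15 - 1*1))/4 = (-(15 - 1))/4 = (-1*14)/4 = (1/4)*(-14) = -7/2 ≈ -3.5000)
X(S, G) = (-53 + G)*(28 + S) (X(S, G) = (28 + S)*(-53 + G) = (-53 + G)*(28 + S))
R(F) = -7/2 + F/9 (R(F) = -7/2 - (-1)*F/9 = -7/2 + F/9)
R(-48) - X(43, p(7, -7)) = (-7/2 + (1/9)*(-48)) - (-1484 - 53*43 + 28*(-6) - 6*43) = (-7/2 - 16/3) - (-1484 - 2279 - 168 - 258) = -53/6 - 1*(-4189) = -53/6 + 4189 = 25081/6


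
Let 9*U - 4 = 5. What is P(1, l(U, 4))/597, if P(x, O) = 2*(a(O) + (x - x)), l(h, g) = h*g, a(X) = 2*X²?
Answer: 64/597 ≈ 0.10720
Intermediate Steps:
U = 1 (U = 4/9 + (⅑)*5 = 4/9 + 5/9 = 1)
l(h, g) = g*h
P(x, O) = 4*O² (P(x, O) = 2*(2*O² + (x - x)) = 2*(2*O² + 0) = 2*(2*O²) = 4*O²)
P(1, l(U, 4))/597 = (4*(4*1)²)/597 = (4*4²)*(1/597) = (4*16)*(1/597) = 64*(1/597) = 64/597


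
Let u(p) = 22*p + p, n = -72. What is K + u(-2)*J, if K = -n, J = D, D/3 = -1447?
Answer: 199758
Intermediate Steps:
D = -4341 (D = 3*(-1447) = -4341)
u(p) = 23*p
J = -4341
K = 72 (K = -1*(-72) = 72)
K + u(-2)*J = 72 + (23*(-2))*(-4341) = 72 - 46*(-4341) = 72 + 199686 = 199758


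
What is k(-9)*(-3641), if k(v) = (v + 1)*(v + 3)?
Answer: -174768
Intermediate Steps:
k(v) = (1 + v)*(3 + v)
k(-9)*(-3641) = (3 + (-9)² + 4*(-9))*(-3641) = (3 + 81 - 36)*(-3641) = 48*(-3641) = -174768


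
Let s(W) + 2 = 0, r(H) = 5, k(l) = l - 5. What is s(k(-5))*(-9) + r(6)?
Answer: 23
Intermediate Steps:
k(l) = -5 + l
s(W) = -2 (s(W) = -2 + 0 = -2)
s(k(-5))*(-9) + r(6) = -2*(-9) + 5 = 18 + 5 = 23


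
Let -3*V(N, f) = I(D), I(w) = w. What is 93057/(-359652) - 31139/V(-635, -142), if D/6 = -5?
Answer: -1866689033/599420 ≈ -3114.2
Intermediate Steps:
D = -30 (D = 6*(-5) = -30)
V(N, f) = 10 (V(N, f) = -⅓*(-30) = 10)
93057/(-359652) - 31139/V(-635, -142) = 93057/(-359652) - 31139/10 = 93057*(-1/359652) - 31139*⅒ = -31019/119884 - 31139/10 = -1866689033/599420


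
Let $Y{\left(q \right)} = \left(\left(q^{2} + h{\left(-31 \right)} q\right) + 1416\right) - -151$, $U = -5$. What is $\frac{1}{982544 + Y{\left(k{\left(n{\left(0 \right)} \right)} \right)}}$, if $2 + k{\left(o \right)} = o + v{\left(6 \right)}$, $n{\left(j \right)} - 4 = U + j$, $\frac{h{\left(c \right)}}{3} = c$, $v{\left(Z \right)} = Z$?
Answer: $\frac{1}{983841} \approx 1.0164 \cdot 10^{-6}$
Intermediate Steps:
$h{\left(c \right)} = 3 c$
$n{\left(j \right)} = -1 + j$ ($n{\left(j \right)} = 4 + \left(-5 + j\right) = -1 + j$)
$k{\left(o \right)} = 4 + o$ ($k{\left(o \right)} = -2 + \left(o + 6\right) = -2 + \left(6 + o\right) = 4 + o$)
$Y{\left(q \right)} = 1567 + q^{2} - 93 q$ ($Y{\left(q \right)} = \left(\left(q^{2} + 3 \left(-31\right) q\right) + 1416\right) - -151 = \left(\left(q^{2} - 93 q\right) + 1416\right) + 151 = \left(1416 + q^{2} - 93 q\right) + 151 = 1567 + q^{2} - 93 q$)
$\frac{1}{982544 + Y{\left(k{\left(n{\left(0 \right)} \right)} \right)}} = \frac{1}{982544 + \left(1567 + \left(4 + \left(-1 + 0\right)\right)^{2} - 93 \left(4 + \left(-1 + 0\right)\right)\right)} = \frac{1}{982544 + \left(1567 + \left(4 - 1\right)^{2} - 93 \left(4 - 1\right)\right)} = \frac{1}{982544 + \left(1567 + 3^{2} - 279\right)} = \frac{1}{982544 + \left(1567 + 9 - 279\right)} = \frac{1}{982544 + 1297} = \frac{1}{983841}$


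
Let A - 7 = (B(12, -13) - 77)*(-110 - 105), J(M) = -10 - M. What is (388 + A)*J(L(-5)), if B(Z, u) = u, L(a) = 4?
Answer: -276430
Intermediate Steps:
A = 19357 (A = 7 + (-13 - 77)*(-110 - 105) = 7 - 90*(-215) = 7 + 19350 = 19357)
(388 + A)*J(L(-5)) = (388 + 19357)*(-10 - 1*4) = 19745*(-10 - 4) = 19745*(-14) = -276430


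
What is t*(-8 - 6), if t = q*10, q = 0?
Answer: 0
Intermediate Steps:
t = 0 (t = 0*10 = 0)
t*(-8 - 6) = 0*(-8 - 6) = 0*(-14) = 0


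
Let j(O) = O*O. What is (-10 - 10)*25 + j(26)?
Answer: 176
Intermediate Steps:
j(O) = O²
(-10 - 10)*25 + j(26) = (-10 - 10)*25 + 26² = -20*25 + 676 = -500 + 676 = 176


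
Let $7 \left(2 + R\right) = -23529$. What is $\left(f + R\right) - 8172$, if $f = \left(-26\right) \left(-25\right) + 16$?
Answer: $- \frac{76085}{7} \approx -10869.0$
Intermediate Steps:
$R = - \frac{23543}{7}$ ($R = -2 + \frac{1}{7} \left(-23529\right) = -2 - \frac{23529}{7} = - \frac{23543}{7} \approx -3363.3$)
$f = 666$ ($f = 650 + 16 = 666$)
$\left(f + R\right) - 8172 = \left(666 - \frac{23543}{7}\right) - 8172 = - \frac{18881}{7} - 8172 = - \frac{76085}{7}$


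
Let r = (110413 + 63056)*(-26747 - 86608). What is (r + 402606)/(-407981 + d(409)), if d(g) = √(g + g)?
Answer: 8022202162370109/166448495543 + 19663175889*√818/166448495543 ≈ 48200.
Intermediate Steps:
r = -19663578495 (r = 173469*(-113355) = -19663578495)
d(g) = √2*√g (d(g) = √(2*g) = √2*√g)
(r + 402606)/(-407981 + d(409)) = (-19663578495 + 402606)/(-407981 + √2*√409) = -19663175889/(-407981 + √818)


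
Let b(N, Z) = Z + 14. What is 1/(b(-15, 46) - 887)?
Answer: -1/827 ≈ -0.0012092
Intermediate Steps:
b(N, Z) = 14 + Z
1/(b(-15, 46) - 887) = 1/((14 + 46) - 887) = 1/(60 - 887) = 1/(-827) = -1/827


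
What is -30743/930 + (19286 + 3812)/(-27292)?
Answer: -107564887/3172695 ≈ -33.903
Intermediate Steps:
-30743/930 + (19286 + 3812)/(-27292) = -30743*1/930 + 23098*(-1/27292) = -30743/930 - 11549/13646 = -107564887/3172695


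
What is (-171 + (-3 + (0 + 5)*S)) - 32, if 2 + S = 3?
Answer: -201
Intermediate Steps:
S = 1 (S = -2 + 3 = 1)
(-171 + (-3 + (0 + 5)*S)) - 32 = (-171 + (-3 + (0 + 5)*1)) - 32 = (-171 + (-3 + 5*1)) - 32 = (-171 + (-3 + 5)) - 32 = (-171 + 2) - 32 = -169 - 32 = -201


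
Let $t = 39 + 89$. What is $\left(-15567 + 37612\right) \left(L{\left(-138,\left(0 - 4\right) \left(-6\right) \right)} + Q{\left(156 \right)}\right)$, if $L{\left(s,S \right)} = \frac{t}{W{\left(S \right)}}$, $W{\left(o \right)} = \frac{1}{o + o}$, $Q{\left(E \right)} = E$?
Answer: $138883500$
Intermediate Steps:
$W{\left(o \right)} = \frac{1}{2 o}$
$t = 128$
$L{\left(s,S \right)} = 256 S$ ($L{\left(s,S \right)} = \frac{128}{\frac{1}{2} \frac{1}{S}} = 128 \cdot 2 S = 256 S$)
$\left(-15567 + 37612\right) \left(L{\left(-138,\left(0 - 4\right) \left(-6\right) \right)} + Q{\left(156 \right)}\right) = \left(-15567 + 37612\right) \left(256 \left(0 - 4\right) \left(-6\right) + 156\right) = 22045 \left(256 \left(\left(-4\right) \left(-6\right)\right) + 156\right) = 22045 \left(256 \cdot 24 + 156\right) = 22045 \left(6144 + 156\right) = 22045 \cdot 6300 = 138883500$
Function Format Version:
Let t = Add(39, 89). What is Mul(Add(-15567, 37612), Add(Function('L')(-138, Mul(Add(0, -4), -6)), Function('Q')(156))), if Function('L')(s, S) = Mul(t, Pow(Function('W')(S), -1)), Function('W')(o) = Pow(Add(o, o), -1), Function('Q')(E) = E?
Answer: 138883500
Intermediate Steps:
Function('W')(o) = Mul(Rational(1, 2), Pow(o, -1)) (Function('W')(o) = Pow(Mul(2, o), -1) = Mul(Rational(1, 2), Pow(o, -1)))
t = 128
Function('L')(s, S) = Mul(256, S) (Function('L')(s, S) = Mul(128, Pow(Mul(Rational(1, 2), Pow(S, -1)), -1)) = Mul(128, Mul(2, S)) = Mul(256, S))
Mul(Add(-15567, 37612), Add(Function('L')(-138, Mul(Add(0, -4), -6)), Function('Q')(156))) = Mul(Add(-15567, 37612), Add(Mul(256, Mul(Add(0, -4), -6)), 156)) = Mul(22045, Add(Mul(256, Mul(-4, -6)), 156)) = Mul(22045, Add(Mul(256, 24), 156)) = Mul(22045, Add(6144, 156)) = Mul(22045, 6300) = 138883500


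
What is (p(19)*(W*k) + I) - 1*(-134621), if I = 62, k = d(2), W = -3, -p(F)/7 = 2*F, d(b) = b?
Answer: 136279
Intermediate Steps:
p(F) = -14*F
k = 2
(p(19)*(W*k) + I) - 1*(-134621) = ((-14*19)*(-3*2) + 62) - 1*(-134621) = (-266*(-6) + 62) + 134621 = (1596 + 62) + 134621 = 1658 + 134621 = 136279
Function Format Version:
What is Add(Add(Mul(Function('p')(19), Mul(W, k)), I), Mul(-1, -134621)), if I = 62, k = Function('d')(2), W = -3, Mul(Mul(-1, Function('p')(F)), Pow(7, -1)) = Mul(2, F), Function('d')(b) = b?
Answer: 136279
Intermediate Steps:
Function('p')(F) = Mul(-14, F) (Function('p')(F) = Mul(-7, Mul(2, F)) = Mul(-14, F))
k = 2
Add(Add(Mul(Function('p')(19), Mul(W, k)), I), Mul(-1, -134621)) = Add(Add(Mul(Mul(-14, 19), Mul(-3, 2)), 62), Mul(-1, -134621)) = Add(Add(Mul(-266, -6), 62), 134621) = Add(Add(1596, 62), 134621) = Add(1658, 134621) = 136279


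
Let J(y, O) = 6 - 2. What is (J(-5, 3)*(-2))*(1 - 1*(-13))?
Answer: -112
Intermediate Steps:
J(y, O) = 4
(J(-5, 3)*(-2))*(1 - 1*(-13)) = (4*(-2))*(1 - 1*(-13)) = -8*(1 + 13) = -8*14 = -112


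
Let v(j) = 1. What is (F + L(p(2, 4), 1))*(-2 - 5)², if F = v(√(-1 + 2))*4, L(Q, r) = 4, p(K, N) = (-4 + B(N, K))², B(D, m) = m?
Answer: 392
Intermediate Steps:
p(K, N) = (-4 + K)²
F = 4 (F = 1*4 = 4)
(F + L(p(2, 4), 1))*(-2 - 5)² = (4 + 4)*(-2 - 5)² = 8*(-7)² = 8*49 = 392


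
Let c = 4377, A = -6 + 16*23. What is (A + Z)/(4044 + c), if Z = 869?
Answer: 1231/8421 ≈ 0.14618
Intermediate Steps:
A = 362 (A = -6 + 368 = 362)
(A + Z)/(4044 + c) = (362 + 869)/(4044 + 4377) = 1231/8421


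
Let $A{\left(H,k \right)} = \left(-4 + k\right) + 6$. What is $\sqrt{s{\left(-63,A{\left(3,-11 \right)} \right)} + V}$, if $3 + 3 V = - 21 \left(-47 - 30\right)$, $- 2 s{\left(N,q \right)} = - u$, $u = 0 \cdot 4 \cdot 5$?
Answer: $\sqrt{538} \approx 23.195$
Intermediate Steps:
$A{\left(H,k \right)} = 2 + k$
$u = 0$ ($u = 0 \cdot 5 = 0$)
$s{\left(N,q \right)} = 0$ ($s{\left(N,q \right)} = - \frac{\left(-1\right) 0}{2} = \left(- \frac{1}{2}\right) 0 = 0$)
$V = 538$ ($V = -1 + \frac{\left(-21\right) \left(-47 - 30\right)}{3} = -1 + \frac{\left(-21\right) \left(-77\right)}{3} = -1 + \frac{1}{3} \cdot 1617 = -1 + 539 = 538$)
$\sqrt{s{\left(-63,A{\left(3,-11 \right)} \right)} + V} = \sqrt{0 + 538} = \sqrt{538}$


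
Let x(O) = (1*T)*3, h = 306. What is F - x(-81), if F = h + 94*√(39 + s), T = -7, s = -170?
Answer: 327 + 94*I*√131 ≈ 327.0 + 1075.9*I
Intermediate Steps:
x(O) = -21 (x(O) = (1*(-7))*3 = -7*3 = -21)
F = 306 + 94*I*√131 (F = 306 + 94*√(39 - 170) = 306 + 94*√(-131) = 306 + 94*(I*√131) = 306 + 94*I*√131 ≈ 306.0 + 1075.9*I)
F - x(-81) = (306 + 94*I*√131) - 1*(-21) = (306 + 94*I*√131) + 21 = 327 + 94*I*√131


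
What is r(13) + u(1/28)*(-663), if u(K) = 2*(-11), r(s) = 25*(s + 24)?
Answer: 15511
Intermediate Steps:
r(s) = 600 + 25*s (r(s) = 25*(24 + s) = 600 + 25*s)
u(K) = -22
r(13) + u(1/28)*(-663) = (600 + 25*13) - 22*(-663) = (600 + 325) + 14586 = 925 + 14586 = 15511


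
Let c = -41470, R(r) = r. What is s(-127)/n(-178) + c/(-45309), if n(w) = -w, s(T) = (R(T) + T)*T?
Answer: 66770881/366591 ≈ 182.14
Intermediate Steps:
s(T) = 2*T**2 (s(T) = (T + T)*T = (2*T)*T = 2*T**2)
s(-127)/n(-178) + c/(-45309) = (2*(-127)**2)/((-1*(-178))) - 41470/(-45309) = (2*16129)/178 - 41470*(-1/45309) = 32258*(1/178) + 3770/4119 = 16129/89 + 3770/4119 = 66770881/366591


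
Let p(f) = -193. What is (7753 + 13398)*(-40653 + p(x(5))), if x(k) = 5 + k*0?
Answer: -863933746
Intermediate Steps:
x(k) = 5 (x(k) = 5 + 0 = 5)
(7753 + 13398)*(-40653 + p(x(5))) = (7753 + 13398)*(-40653 - 193) = 21151*(-40846) = -863933746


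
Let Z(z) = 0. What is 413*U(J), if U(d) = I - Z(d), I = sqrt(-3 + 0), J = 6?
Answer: 413*I*sqrt(3) ≈ 715.34*I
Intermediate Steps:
I = I*sqrt(3) (I = sqrt(-3) = I*sqrt(3) ≈ 1.732*I)
U(d) = I*sqrt(3) (U(d) = I*sqrt(3) - 1*0 = I*sqrt(3) + 0 = I*sqrt(3))
413*U(J) = 413*(I*sqrt(3)) = 413*I*sqrt(3)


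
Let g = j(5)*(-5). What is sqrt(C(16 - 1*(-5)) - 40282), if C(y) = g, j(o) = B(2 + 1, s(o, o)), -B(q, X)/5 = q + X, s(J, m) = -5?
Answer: 2*I*sqrt(10083) ≈ 200.83*I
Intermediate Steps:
B(q, X) = -5*X - 5*q (B(q, X) = -5*(q + X) = -5*(X + q) = -5*X - 5*q)
j(o) = 10 (j(o) = -5*(-5) - 5*(2 + 1) = 25 - 5*3 = 25 - 15 = 10)
g = -50 (g = 10*(-5) = -50)
C(y) = -50
sqrt(C(16 - 1*(-5)) - 40282) = sqrt(-50 - 40282) = sqrt(-40332) = 2*I*sqrt(10083)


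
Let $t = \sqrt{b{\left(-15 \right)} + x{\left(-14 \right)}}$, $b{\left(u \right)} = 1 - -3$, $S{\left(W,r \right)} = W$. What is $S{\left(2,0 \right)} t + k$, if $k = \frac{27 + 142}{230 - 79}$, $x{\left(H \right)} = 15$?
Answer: $\frac{169}{151} + 2 \sqrt{19} \approx 9.837$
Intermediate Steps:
$b{\left(u \right)} = 4$ ($b{\left(u \right)} = 1 + 3 = 4$)
$t = \sqrt{19}$ ($t = \sqrt{4 + 15} = \sqrt{19} \approx 4.3589$)
$k = \frac{169}{151} \approx 1.1192$
$S{\left(2,0 \right)} t + k = 2 \sqrt{19} + \frac{169}{151} = \frac{169}{151} + 2 \sqrt{19}$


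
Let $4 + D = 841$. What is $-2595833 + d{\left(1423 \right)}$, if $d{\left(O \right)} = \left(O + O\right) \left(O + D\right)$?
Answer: $3836127$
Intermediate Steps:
$D = 837$ ($D = -4 + 841 = 837$)
$d{\left(O \right)} = 2 O \left(837 + O\right)$ ($d{\left(O \right)} = \left(O + O\right) \left(O + 837\right) = 2 O \left(837 + O\right)$)
$-2595833 + d{\left(1423 \right)} = -2595833 + 2 \cdot 1423 \left(837 + 1423\right) = -2595833 + 2 \cdot 1423 \cdot 2260 = -2595833 + 6431960 = 3836127$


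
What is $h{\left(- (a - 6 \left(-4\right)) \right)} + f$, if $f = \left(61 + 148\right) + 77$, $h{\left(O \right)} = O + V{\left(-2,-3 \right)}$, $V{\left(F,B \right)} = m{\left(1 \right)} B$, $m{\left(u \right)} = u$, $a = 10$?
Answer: $249$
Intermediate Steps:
$V{\left(F,B \right)} = B$ ($V{\left(F,B \right)} = 1 B = B$)
$h{\left(O \right)} = -3 + O$ ($h{\left(O \right)} = O - 3 = -3 + O$)
$f = 286$ ($f = 209 + 77 = 286$)
$h{\left(- (a - 6 \left(-4\right)) \right)} + f = \left(-3 - \left(10 - 6 \left(-4\right)\right)\right) + 286 = \left(-3 - \left(10 - -24\right)\right) + 286 = \left(-3 - \left(10 + 24\right)\right) + 286 = \left(-3 - 34\right) + 286 = -37 + 286 = 249$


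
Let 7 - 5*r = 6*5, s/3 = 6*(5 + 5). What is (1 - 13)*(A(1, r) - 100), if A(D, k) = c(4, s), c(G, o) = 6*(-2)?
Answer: 1344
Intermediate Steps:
s = 180 (s = 3*(6*(5 + 5)) = 3*(6*10) = 3*60 = 180)
r = -23/5 (r = 7/5 - 6*5/5 = 7/5 - ⅕*30 = 7/5 - 6 = -23/5 ≈ -4.6000)
c(G, o) = -12
A(D, k) = -12
(1 - 13)*(A(1, r) - 100) = (1 - 13)*(-12 - 100) = -12*(-112) = 1344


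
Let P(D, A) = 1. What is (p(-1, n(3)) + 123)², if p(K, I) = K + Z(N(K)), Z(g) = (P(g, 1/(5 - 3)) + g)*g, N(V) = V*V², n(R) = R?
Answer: 14884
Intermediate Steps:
N(V) = V³
Z(g) = g*(1 + g) (Z(g) = (1 + g)*g = g*(1 + g))
p(K, I) = K + K³*(1 + K³)
(p(-1, n(3)) + 123)² = ((-1 + (-1)³ + (-1)⁶) + 123)² = ((-1 - 1 + 1) + 123)² = (-1 + 123)² = 122² = 14884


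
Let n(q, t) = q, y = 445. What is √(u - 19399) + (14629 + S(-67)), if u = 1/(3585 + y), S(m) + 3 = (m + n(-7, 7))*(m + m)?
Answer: 24542 + 3*I*√35006357230/4030 ≈ 24542.0 + 139.28*I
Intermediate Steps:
S(m) = -3 + 2*m*(-7 + m) (S(m) = -3 + (m - 7)*(m + m) = -3 + (-7 + m)*(2*m) = -3 + 2*m*(-7 + m))
u = 1/4030 (u = 1/(3585 + 445) = 1/4030 ≈ 0.00024814)
√(u - 19399) + (14629 + S(-67)) = √(1/4030 - 19399) + (14629 + (-3 - 14*(-67) + 2*(-67)²)) = √(-78177969/4030) + (14629 + (-3 + 938 + 2*4489)) = 3*I*√35006357230/4030 + (14629 + (-3 + 938 + 8978)) = 3*I*√35006357230/4030 + (14629 + 9913) = 3*I*√35006357230/4030 + 24542 = 24542 + 3*I*√35006357230/4030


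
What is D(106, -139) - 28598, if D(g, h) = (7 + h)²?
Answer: -11174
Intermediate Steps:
D(106, -139) - 28598 = (7 - 139)² - 28598 = (-132)² - 28598 = 17424 - 28598 = -11174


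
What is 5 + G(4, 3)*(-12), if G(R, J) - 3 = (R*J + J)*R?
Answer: -751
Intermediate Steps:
G(R, J) = 3 + R*(J + J*R) (G(R, J) = 3 + (R*J + J)*R = 3 + (J*R + J)*R = 3 + (J + J*R)*R = 3 + R*(J + J*R))
5 + G(4, 3)*(-12) = 5 + (3 + 3*4 + 3*4²)*(-12) = 5 + (3 + 12 + 3*16)*(-12) = 5 + (3 + 12 + 48)*(-12) = 5 + 63*(-12) = 5 - 756 = -751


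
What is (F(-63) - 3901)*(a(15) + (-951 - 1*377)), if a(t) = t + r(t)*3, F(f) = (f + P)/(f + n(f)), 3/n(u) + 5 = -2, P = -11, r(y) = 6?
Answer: 30301705/6 ≈ 5.0503e+6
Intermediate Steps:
n(u) = -3/7 (n(u) = 3/(-5 - 2) = 3/(-7) = 3*(-1/7) = -3/7)
F(f) = (-11 + f)/(-3/7 + f) (F(f) = (f - 11)/(f - 3/7) = (-11 + f)/(-3/7 + f))
a(t) = 18 + t (a(t) = t + 6*3 = t + 18 = 18 + t)
(F(-63) - 3901)*(a(15) + (-951 - 1*377)) = (7*(-11 - 63)/(-3 + 7*(-63)) - 3901)*((18 + 15) + (-951 - 1*377)) = (7*(-74)/(-3 - 441) - 3901)*(33 + (-951 - 377)) = (7*(-74)/(-444) - 3901)*(33 - 1328) = (7*(-1/444)*(-74) - 3901)*(-1295) = (7/6 - 3901)*(-1295) = -23399/6*(-1295) = 30301705/6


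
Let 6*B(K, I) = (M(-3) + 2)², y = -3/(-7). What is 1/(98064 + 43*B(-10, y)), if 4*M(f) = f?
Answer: 96/9415219 ≈ 1.0196e-5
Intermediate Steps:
M(f) = f/4
y = 3/7 (y = -3*(-⅐) = 3/7 ≈ 0.42857)
B(K, I) = 25/96 (B(K, I) = ((¼)*(-3) + 2)²/6 = (-¾ + 2)²/6 = (5/4)²/6 = (⅙)*(25/16) = 25/96)
1/(98064 + 43*B(-10, y)) = 1/(98064 + 43*(25/96)) = 1/(98064 + 1075/96) = 1/(9415219/96) = 96/9415219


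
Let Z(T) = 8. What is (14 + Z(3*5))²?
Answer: 484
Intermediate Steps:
(14 + Z(3*5))² = (14 + 8)² = 22² = 484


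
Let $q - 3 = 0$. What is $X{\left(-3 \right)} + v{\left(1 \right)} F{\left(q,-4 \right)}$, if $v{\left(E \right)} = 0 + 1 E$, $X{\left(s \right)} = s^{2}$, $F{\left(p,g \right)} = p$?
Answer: $12$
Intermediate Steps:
$q = 3$ ($q = 3 + 0 = 3$)
$v{\left(E \right)} = E$ ($v{\left(E \right)} = 0 + E = E$)
$X{\left(-3 \right)} + v{\left(1 \right)} F{\left(q,-4 \right)} = \left(-3\right)^{2} + 1 \cdot 3 = 9 + 3 = 12$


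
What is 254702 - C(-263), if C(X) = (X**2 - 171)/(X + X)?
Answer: 67021125/263 ≈ 2.5483e+5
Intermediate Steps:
C(X) = (-171 + X**2)/(2*X) (C(X) = (-171 + X**2)/((2*X)) = (-171 + X**2)*(1/(2*X)) = (-171 + X**2)/(2*X))
254702 - C(-263) = 254702 - (-171 + (-263)**2)/(2*(-263)) = 254702 - (-1)*(-171 + 69169)/(2*263) = 254702 - (-1)*68998/(2*263) = 254702 - 1*(-34499/263) = 254702 + 34499/263 = 67021125/263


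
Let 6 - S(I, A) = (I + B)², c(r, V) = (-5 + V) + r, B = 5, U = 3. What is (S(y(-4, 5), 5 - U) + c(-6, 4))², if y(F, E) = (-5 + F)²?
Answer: 54715609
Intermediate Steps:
c(r, V) = -5 + V + r
S(I, A) = 6 - (5 + I)² (S(I, A) = 6 - (I + 5)² = 6 - (5 + I)²)
(S(y(-4, 5), 5 - U) + c(-6, 4))² = ((6 - (5 + (-5 - 4)²)²) + (-5 + 4 - 6))² = ((6 - (5 + (-9)²)²) - 7)² = ((6 - (5 + 81)²) - 7)² = ((6 - 1*86²) - 7)² = ((6 - 1*7396) - 7)² = ((6 - 7396) - 7)² = (-7390 - 7)² = (-7397)² = 54715609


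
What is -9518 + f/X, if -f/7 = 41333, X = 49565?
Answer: -472049001/49565 ≈ -9523.8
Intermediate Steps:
f = -289331 (f = -7*41333 = -289331)
-9518 + f/X = -9518 - 289331/49565 = -472049001/49565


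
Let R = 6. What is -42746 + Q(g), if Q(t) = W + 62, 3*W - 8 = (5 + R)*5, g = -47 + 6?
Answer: -42663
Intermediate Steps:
g = -41
W = 21 (W = 8/3 + ((5 + 6)*5)/3 = 8/3 + (11*5)/3 = 8/3 + (⅓)*55 = 8/3 + 55/3 = 21)
Q(t) = 83 (Q(t) = 21 + 62 = 83)
-42746 + Q(g) = -42746 + 83 = -42663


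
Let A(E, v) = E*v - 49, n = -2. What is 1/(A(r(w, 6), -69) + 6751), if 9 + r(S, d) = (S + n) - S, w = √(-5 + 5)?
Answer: 1/7461 ≈ 0.00013403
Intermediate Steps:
w = 0 (w = √0 = 0)
r(S, d) = -11 (r(S, d) = -9 + ((S - 2) - S) = -9 + ((-2 + S) - S) = -9 - 2 = -11)
A(E, v) = -49 + E*v
1/(A(r(w, 6), -69) + 6751) = 1/((-49 - 11*(-69)) + 6751) = 1/((-49 + 759) + 6751) = 1/(710 + 6751) = 1/7461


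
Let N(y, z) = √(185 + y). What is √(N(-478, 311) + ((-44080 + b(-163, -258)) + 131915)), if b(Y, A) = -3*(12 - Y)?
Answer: √(87310 + I*√293) ≈ 295.48 + 0.029*I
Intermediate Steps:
b(Y, A) = -36 + 3*Y
√(N(-478, 311) + ((-44080 + b(-163, -258)) + 131915)) = √(√(185 - 478) + ((-44080 + (-36 + 3*(-163))) + 131915)) = √(√(-293) + ((-44080 + (-36 - 489)) + 131915)) = √(I*√293 + ((-44080 - 525) + 131915)) = √(I*√293 + (-44605 + 131915)) = √(I*√293 + 87310) = √(87310 + I*√293)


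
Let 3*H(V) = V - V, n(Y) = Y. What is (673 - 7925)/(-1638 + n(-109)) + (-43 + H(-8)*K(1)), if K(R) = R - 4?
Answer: -67869/1747 ≈ -38.849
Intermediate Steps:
K(R) = -4 + R
H(V) = 0 (H(V) = (V - V)/3 = (⅓)*0 = 0)
(673 - 7925)/(-1638 + n(-109)) + (-43 + H(-8)*K(1)) = (673 - 7925)/(-1638 - 109) + (-43 + 0*(-4 + 1)) = -7252/(-1747) + (-43 + 0*(-3)) = -7252*(-1/1747) + (-43 + 0) = 7252/1747 - 43 = -67869/1747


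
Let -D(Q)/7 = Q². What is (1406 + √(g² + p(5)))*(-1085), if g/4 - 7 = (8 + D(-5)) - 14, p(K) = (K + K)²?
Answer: -1525510 - 2170*√121129 ≈ -2.2807e+6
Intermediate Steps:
D(Q) = -7*Q²
p(K) = 4*K² (p(K) = (2*K)² = 4*K²)
g = -696 (g = 28 + 4*((8 - 7*(-5)²) - 14) = 28 + 4*((8 - 7*25) - 14) = 28 + 4*((8 - 175) - 14) = 28 + 4*(-167 - 14) = 28 + 4*(-181) = 28 - 724 = -696)
(1406 + √(g² + p(5)))*(-1085) = (1406 + √((-696)² + 4*5²))*(-1085) = (1406 + √(484416 + 4*25))*(-1085) = (1406 + √(484416 + 100))*(-1085) = (1406 + √484516)*(-1085) = (1406 + 2*√121129)*(-1085) = -1525510 - 2170*√121129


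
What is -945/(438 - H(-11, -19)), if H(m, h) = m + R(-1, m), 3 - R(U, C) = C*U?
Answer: -945/457 ≈ -2.0678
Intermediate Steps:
R(U, C) = 3 - C*U
H(m, h) = 3 + 2*m (H(m, h) = m + (3 - 1*m*(-1)) = m + (3 + m) = 3 + 2*m)
-945/(438 - H(-11, -19)) = -945/(438 - (3 + 2*(-11))) = -945/(438 - (3 - 22)) = -945/(438 - 1*(-19)) = -945/(438 + 19) = -945/457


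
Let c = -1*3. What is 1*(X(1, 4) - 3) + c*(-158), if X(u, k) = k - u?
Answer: 474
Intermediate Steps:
c = -3
1*(X(1, 4) - 3) + c*(-158) = 1*((4 - 1*1) - 3) - 3*(-158) = 1*((4 - 1) - 3) + 474 = 1*(3 - 3) + 474 = 1*0 + 474 = 0 + 474 = 474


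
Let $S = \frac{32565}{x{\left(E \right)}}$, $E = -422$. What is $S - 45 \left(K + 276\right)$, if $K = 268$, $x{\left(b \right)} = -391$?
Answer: $- \frac{9604245}{391} \approx -24563.0$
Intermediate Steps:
$S = - \frac{32565}{391}$ ($S = \frac{32565}{-391} = 32565 \left(- \frac{1}{391}\right) = - \frac{32565}{391} \approx -83.286$)
$S - 45 \left(K + 276\right) = - \frac{32565}{391} - 45 \left(268 + 276\right) = - \frac{32565}{391} - 24480 = - \frac{9604245}{391}$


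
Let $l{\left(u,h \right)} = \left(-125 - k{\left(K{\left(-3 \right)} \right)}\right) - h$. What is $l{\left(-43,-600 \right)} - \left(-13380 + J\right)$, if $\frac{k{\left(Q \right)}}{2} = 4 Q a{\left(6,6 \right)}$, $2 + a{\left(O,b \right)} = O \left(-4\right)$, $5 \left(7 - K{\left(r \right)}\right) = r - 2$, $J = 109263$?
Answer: $-93744$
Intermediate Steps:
$K{\left(r \right)} = \frac{37}{5} - \frac{r}{5}$ ($K{\left(r \right)} = 7 - \frac{r - 2}{5} = 7 - \frac{-2 + r}{5} = 7 - \left(- \frac{2}{5} + \frac{r}{5}\right) = \frac{37}{5} - \frac{r}{5}$)
$a{\left(O,b \right)} = -2 - 4 O$ ($a{\left(O,b \right)} = -2 + O \left(-4\right) = -2 - 4 O$)
$k{\left(Q \right)} = - 208 Q$ ($k{\left(Q \right)} = 2 \cdot 4 Q \left(-2 - 24\right) = 2 \cdot 4 Q \left(-26\right) = 2 \left(- 104 Q\right) = - 208 Q$)
$l{\left(u,h \right)} = 1539 - h$ ($l{\left(u,h \right)} = \left(-125 - - 208 \left(\frac{37}{5} - - \frac{3}{5}\right)\right) - h = \left(-125 - - 208 \left(\frac{37}{5} + \frac{3}{5}\right)\right) - h = \left(-125 - \left(-208\right) 8\right) - h = \left(-125 - -1664\right) - h = \left(-125 + 1664\right) - h = 1539 - h$)
$l{\left(-43,-600 \right)} - \left(-13380 + J\right) = \left(1539 - -600\right) + \left(13380 - 109263\right) = \left(1539 + 600\right) + \left(13380 - 109263\right) = 2139 - 95883 = -93744$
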